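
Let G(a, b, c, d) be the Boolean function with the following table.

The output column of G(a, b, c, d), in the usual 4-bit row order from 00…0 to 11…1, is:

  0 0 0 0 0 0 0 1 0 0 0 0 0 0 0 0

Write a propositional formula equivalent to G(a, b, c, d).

G is 1 on exactly one input, (0,1,1,1), whose minterm is ¬a·b·c·d. So G is just that conjunction.

G(a, b, c, d) = ((¬a ∧ b) ∧ c) ∧ d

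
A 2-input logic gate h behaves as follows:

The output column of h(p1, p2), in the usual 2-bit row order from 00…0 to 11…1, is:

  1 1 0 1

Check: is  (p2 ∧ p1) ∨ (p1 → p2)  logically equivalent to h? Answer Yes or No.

Test each input against both h and the formula:
  p1=0, p2=0: formula gives 1, h = 1 ✓
  p1=0, p2=1: formula gives 1, h = 1 ✓
  p1=1, p2=0: formula gives 0, h = 0 ✓
  p1=1, p2=1: formula gives 1, h = 1 ✓
No disagreement on any input; they are logically equivalent.

Yes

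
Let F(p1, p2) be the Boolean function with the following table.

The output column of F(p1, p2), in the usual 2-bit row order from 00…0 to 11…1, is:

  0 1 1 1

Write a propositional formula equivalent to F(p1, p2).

F(p1, p2) = p1 ∨ p2

The output is 1 whenever at least one input is 1 — the OR of all inputs.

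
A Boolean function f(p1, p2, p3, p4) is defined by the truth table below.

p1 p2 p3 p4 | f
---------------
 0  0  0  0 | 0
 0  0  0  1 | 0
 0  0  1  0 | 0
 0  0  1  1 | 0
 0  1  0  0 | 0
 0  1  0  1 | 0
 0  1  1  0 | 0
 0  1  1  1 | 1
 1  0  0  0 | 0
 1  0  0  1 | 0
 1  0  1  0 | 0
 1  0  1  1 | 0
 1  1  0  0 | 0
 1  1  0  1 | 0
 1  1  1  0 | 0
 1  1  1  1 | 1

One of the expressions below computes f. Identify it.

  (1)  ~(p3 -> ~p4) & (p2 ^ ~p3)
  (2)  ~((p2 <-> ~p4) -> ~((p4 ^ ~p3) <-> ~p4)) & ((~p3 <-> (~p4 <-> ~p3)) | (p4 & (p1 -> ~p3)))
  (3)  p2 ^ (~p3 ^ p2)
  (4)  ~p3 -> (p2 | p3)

1

(2) fails at (0,0,0,1): the formula yields 1, f is 0.
(3) fails at (0,0,0,0): the formula yields 1, f is 0.
(4) fails at (0,0,1,0): the formula yields 1, f is 0.
Only (1) survives; checking it on all 16 rows confirms it matches f.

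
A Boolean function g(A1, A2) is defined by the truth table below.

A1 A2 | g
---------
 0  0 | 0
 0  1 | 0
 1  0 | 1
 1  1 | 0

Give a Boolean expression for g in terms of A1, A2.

1 only at (1,0): A1 AND NOT A2.

g(A1, A2) = A1 AND NOT A2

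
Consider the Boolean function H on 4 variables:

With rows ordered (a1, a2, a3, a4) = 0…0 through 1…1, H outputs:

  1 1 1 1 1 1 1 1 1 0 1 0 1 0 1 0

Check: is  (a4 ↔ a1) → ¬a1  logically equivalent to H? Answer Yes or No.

Test each input against both H and the formula:
  a1=0, a2=0, a3=0, a4=0: formula gives 1, H = 1 ✓
  a1=0, a2=0, a3=0, a4=1: formula gives 1, H = 1 ✓
  a1=0, a2=0, a3=1, a4=0: formula gives 1, H = 1 ✓
  a1=0, a2=0, a3=1, a4=1: formula gives 1, H = 1 ✓
  … (the remaining 12 rows also agree.)
Every row agrees, so the formula is equivalent.

Yes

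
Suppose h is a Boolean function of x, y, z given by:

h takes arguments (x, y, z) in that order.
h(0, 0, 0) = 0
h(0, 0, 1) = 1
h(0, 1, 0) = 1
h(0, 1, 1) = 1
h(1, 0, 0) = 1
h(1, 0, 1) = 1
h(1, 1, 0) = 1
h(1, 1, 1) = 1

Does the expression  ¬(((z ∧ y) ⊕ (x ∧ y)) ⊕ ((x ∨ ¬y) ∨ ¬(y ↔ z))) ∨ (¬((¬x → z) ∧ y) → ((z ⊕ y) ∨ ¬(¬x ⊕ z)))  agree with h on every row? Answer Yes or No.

Check the formula against h row by row:
  x=0, y=0, z=0: formula gives 0, h = 0 ✓
  x=0, y=0, z=1: formula gives 1, h = 1 ✓
  x=0, y=1, z=0: formula gives 1, h = 1 ✓
  x=0, y=1, z=1: formula gives 1, h = 1 ✓
  x=1, y=0, z=0: formula gives 1, h = 1 ✓
  …and likewise for the remaining 3 rows.
No disagreement on any input; they are logically equivalent.

Yes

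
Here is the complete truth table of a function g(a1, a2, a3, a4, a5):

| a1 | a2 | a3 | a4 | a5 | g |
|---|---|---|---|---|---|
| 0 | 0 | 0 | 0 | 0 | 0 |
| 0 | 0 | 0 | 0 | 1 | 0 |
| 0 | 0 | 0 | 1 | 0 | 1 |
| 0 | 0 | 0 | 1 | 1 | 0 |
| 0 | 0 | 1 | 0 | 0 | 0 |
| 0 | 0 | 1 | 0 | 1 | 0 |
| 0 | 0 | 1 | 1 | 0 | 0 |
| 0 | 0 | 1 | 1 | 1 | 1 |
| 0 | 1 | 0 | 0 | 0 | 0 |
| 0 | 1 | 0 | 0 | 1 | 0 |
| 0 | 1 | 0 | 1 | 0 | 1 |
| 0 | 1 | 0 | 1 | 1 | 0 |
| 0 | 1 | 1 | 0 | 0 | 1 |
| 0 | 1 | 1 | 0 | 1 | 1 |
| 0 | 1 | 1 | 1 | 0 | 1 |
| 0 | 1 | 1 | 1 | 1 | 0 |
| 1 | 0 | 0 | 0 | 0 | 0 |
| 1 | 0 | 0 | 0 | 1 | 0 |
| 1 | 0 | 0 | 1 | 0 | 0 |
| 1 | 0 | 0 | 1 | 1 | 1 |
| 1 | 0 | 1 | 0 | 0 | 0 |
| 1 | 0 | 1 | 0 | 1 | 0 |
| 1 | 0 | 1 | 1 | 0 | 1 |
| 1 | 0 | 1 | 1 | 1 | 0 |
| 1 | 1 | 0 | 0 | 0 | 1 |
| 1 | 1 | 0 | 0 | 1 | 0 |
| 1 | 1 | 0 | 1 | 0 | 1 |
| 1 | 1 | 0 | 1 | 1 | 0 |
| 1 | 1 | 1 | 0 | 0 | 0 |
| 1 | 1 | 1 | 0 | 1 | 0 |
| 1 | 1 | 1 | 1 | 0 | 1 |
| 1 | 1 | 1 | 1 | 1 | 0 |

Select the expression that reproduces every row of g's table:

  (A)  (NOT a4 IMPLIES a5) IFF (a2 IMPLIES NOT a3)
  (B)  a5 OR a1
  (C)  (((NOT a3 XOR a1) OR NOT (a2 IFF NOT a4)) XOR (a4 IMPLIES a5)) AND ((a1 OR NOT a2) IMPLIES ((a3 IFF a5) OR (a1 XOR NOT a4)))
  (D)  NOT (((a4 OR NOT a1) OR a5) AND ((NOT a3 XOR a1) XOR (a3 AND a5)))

(A) fails at (0,0,0,0,1): the formula yields 1, g is 0.
(B) fails at (0,0,0,0,1): the formula yields 1, g is 0.
(D) fails at (0,0,0,1,0): the formula yields 0, g is 1.
(C) is the remaining candidate, and it agrees with g on all 32 inputs.

C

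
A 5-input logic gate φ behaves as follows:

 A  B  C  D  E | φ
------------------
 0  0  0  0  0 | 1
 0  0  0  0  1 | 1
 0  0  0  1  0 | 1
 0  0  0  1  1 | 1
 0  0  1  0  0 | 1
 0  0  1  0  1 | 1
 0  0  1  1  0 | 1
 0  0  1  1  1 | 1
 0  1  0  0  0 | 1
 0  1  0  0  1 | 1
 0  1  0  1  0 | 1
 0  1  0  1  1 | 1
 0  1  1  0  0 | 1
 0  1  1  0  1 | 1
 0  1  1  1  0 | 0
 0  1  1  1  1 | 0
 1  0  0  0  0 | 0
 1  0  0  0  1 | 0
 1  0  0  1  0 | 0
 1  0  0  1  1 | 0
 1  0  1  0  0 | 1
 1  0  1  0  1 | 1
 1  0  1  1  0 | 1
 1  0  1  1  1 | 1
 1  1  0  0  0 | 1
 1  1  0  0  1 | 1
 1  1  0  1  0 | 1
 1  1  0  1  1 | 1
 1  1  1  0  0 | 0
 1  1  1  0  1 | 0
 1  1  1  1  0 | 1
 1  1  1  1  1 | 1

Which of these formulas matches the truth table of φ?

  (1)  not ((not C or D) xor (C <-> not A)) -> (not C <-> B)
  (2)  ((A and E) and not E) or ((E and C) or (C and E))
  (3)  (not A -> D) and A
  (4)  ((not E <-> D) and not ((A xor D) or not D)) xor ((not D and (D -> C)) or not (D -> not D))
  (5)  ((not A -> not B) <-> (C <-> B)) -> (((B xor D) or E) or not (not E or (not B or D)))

1

(2) fails at (0,0,0,0,0): the formula yields 0, φ is 1.
(3) fails at (0,0,0,0,0): the formula yields 0, φ is 1.
(4) fails at (0,1,1,1,0): the formula yields 1, φ is 0.
(5) fails at (0,0,0,0,0): the formula yields 0, φ is 1.
Only (1) survives; checking it on all 32 rows confirms it matches φ.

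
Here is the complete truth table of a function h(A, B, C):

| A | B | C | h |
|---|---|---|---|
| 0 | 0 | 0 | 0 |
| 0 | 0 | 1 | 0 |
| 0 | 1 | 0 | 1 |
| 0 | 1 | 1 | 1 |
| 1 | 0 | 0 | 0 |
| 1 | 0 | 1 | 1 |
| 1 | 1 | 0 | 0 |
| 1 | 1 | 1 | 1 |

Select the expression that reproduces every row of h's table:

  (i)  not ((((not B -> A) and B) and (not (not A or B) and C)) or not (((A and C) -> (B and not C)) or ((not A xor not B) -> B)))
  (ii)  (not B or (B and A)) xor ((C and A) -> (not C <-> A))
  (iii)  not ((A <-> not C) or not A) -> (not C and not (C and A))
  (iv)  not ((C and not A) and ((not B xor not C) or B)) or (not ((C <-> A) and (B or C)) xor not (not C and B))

ii

(i) fails at (0,0,0): the formula yields 1, h is 0.
(iii) fails at (0,0,0): the formula yields 1, h is 0.
(iv) fails at (0,0,0): the formula yields 1, h is 0.
(ii) is the remaining candidate, and it agrees with h on all 8 inputs.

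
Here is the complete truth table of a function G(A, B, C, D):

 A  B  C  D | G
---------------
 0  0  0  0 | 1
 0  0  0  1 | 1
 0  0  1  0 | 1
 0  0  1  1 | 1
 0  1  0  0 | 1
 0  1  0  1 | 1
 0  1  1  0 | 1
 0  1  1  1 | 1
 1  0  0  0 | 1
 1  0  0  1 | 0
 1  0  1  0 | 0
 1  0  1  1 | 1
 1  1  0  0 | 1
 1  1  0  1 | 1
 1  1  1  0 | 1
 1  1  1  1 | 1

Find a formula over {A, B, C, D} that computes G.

G(A, B, C, D) = ~((((A & ~B) & ~C) & D) | (((A & ~B) & C) & ~D))

G is 0 on only 2 rows — (1,0,0,1), (1,0,1,0). Writing each as a minterm (A·¬B·¬C·D, A·¬B·C·¬D) and OR-ing them characterizes exactly where G=0, so G is the negation of that disjunction.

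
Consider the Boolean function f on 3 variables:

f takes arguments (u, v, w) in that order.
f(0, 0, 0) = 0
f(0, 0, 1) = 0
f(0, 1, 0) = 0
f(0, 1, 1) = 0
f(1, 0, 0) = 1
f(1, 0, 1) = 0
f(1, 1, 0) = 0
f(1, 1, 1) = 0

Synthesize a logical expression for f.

Only row (1,0,0) gives 1. That row's minterm u·¬v·¬w is f directly.

f(u, v, w) = (u ∧ ¬v) ∧ ¬w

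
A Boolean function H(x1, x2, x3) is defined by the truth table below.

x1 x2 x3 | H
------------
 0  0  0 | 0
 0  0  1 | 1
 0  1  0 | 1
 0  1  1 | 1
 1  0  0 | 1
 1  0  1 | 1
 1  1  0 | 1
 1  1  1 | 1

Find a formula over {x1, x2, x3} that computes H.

The output is 1 whenever at least one input is 1 — the OR of all inputs.

H(x1, x2, x3) = (x1 ∨ x2) ∨ x3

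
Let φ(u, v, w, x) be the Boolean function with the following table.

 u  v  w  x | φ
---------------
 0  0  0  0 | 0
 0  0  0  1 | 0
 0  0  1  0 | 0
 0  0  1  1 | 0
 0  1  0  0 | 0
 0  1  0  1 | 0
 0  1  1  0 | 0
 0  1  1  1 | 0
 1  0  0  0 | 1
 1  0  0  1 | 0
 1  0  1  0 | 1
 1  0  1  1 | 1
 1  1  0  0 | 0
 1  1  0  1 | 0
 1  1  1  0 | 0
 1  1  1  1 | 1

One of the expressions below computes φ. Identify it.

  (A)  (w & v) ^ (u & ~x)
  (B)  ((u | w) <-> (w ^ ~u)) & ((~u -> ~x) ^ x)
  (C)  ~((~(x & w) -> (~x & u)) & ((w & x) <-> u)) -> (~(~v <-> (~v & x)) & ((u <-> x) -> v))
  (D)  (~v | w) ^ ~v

(A) disagrees with φ on (0,1,1,0) (formula → 1, table → 0); rule it out.
(B) disagrees with φ on (1,0,0,0) (formula → 0, table → 1); rule it out.
(D) disagrees with φ on (0,1,1,0) (formula → 1, table → 0); rule it out.
(C) is the remaining candidate, and it agrees with φ on all 16 inputs.

C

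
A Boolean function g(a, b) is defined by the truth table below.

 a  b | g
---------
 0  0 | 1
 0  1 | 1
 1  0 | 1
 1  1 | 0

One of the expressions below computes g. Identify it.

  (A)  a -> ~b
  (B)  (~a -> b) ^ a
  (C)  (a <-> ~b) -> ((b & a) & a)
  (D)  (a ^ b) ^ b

(B): at (0,0) it gives 0, but g = 1 — eliminated.
(C): at (0,1) it gives 0, but g = 1 — eliminated.
(D): at (0,0) it gives 0, but g = 1 — eliminated.
That leaves (A). Evaluating it on every row reproduces the table of g exactly.

A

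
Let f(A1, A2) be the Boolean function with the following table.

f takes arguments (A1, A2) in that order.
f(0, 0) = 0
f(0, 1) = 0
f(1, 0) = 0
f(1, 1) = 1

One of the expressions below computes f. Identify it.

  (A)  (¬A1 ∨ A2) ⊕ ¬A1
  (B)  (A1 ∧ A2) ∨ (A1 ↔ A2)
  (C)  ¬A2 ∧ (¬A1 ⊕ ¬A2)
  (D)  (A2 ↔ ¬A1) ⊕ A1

A

(B): at (0,0) it gives 1, but f = 0 — eliminated.
(C): at (1,0) it gives 1, but f = 0 — eliminated.
(D): at (0,1) it gives 1, but f = 0 — eliminated.
That leaves (A). Evaluating it on every row reproduces the table of f exactly.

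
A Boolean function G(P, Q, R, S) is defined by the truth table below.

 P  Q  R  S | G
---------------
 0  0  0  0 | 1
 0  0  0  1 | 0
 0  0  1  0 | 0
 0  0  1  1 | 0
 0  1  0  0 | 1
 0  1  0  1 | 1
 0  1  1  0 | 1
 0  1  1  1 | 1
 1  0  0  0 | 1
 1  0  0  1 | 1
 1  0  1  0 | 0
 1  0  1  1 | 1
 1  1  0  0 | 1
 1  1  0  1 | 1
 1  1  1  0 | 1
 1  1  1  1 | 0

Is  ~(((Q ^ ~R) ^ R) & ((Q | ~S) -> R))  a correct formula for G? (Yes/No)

No

Evaluate ~(((Q ^ ~R) ^ R) & ((Q | ~S) -> R)) on each row and compare to G:
  P=0, Q=0, R=0, S=0: formula gives 1, G = 1 ✓
  P=0, Q=0, R=0, S=1: formula gives 0, G = 0 ✓
  P=0, Q=0, R=1, S=0: formula gives 0, G = 0 ✓
  P=0, Q=0, R=1, S=1: formula gives 0, G = 0 ✓
  …
  P=1, Q=0, R=0, S=1: formula gives 0, but G = 1 ✗
Row (1,0,0,1) is a counterexample, so the formula is not equivalent to G.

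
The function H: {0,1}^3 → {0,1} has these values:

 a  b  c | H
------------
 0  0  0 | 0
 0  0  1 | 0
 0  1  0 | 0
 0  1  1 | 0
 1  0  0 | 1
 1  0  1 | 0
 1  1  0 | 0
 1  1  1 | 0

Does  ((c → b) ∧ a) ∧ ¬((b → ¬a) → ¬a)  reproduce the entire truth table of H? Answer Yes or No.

Yes

Check the formula against H row by row:
  a=0, b=0, c=0: formula gives 0, H = 0 ✓
  a=0, b=0, c=1: formula gives 0, H = 0 ✓
  a=0, b=1, c=0: formula gives 0, H = 0 ✓
  a=0, b=1, c=1: formula gives 0, H = 0 ✓
  a=1, b=0, c=0: formula gives 1, H = 1 ✓
  …and likewise for the remaining 3 rows.
No disagreement on any input; they are logically equivalent.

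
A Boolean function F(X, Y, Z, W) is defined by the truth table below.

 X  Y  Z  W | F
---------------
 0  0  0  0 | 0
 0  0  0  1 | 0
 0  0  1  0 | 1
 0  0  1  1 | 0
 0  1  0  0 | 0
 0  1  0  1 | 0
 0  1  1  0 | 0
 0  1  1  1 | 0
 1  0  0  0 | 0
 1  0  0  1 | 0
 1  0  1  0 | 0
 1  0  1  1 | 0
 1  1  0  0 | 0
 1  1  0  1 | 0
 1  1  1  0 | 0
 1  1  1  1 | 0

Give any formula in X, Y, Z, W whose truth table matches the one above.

Only row (0,0,1,0) gives 1. That row's minterm ¬X·¬Y·Z·¬W is F directly.

F(X, Y, Z, W) = ((NOT X AND NOT Y) AND Z) AND NOT W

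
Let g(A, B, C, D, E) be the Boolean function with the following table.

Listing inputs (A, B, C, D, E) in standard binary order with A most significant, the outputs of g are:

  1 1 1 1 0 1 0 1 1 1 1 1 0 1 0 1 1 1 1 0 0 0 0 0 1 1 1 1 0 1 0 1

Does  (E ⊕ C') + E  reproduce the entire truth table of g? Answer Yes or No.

Test each input against both g and the formula:
  A=0, B=0, C=0, D=0, E=0: formula gives 1, g = 1 ✓
  A=0, B=0, C=0, D=0, E=1: formula gives 1, g = 1 ✓
  A=0, B=0, C=0, D=1, E=0: formula gives 1, g = 1 ✓
  A=0, B=0, C=0, D=1, E=1: formula gives 1, g = 1 ✓
  …
  A=1, B=0, C=0, D=1, E=1: formula gives 1, but g = 0 ✗
A single disagreement suffices: at (1,0,0,1,1) they differ, so the formula does not compute g.

No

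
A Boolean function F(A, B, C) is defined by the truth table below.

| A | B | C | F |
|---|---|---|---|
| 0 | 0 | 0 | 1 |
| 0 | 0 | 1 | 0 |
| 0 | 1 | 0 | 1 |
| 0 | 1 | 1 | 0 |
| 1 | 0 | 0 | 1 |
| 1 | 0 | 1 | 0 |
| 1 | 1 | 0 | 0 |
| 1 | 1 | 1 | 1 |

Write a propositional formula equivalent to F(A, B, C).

F(A, B, C) = ((((¬A ∧ ¬B) ∧ ¬C) ∨ ((¬A ∧ B) ∧ ¬C)) ∨ ((A ∧ ¬B) ∧ ¬C)) ∨ ((A ∧ B) ∧ C)

The 1-rows are (0,0,0), (0,1,0), (1,0,0), (1,1,1). Each contributes one minterm — ¬A·¬B·¬C; ¬A·B·¬C; A·¬B·¬C; A·B·C — and their disjunction is a sum-of-products form of F.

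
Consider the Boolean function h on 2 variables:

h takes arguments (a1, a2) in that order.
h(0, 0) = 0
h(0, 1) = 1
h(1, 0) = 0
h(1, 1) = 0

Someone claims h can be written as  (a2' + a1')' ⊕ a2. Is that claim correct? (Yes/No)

Yes

Evaluate (a2' + a1')' ⊕ a2 on each row and compare to h:
  a1=0, a2=0: formula gives 0, h = 0 ✓
  a1=0, a2=1: formula gives 1, h = 1 ✓
  a1=1, a2=0: formula gives 0, h = 0 ✓
  a1=1, a2=1: formula gives 0, h = 0 ✓
Every row agrees, so the formula is equivalent.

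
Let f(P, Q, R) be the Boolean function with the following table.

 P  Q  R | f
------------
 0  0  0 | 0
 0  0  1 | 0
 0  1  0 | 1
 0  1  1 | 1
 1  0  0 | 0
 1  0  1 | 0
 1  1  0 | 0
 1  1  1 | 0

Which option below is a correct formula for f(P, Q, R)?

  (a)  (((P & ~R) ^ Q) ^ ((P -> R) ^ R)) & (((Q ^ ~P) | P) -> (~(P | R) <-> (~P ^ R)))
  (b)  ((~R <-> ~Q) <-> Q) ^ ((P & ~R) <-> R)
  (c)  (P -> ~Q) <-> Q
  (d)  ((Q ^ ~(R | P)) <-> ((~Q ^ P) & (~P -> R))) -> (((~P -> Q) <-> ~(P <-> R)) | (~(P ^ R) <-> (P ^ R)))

c

(a) disagrees with f on (0,0,0) (formula → 1, table → 0); rule it out.
(b) disagrees with f on (0,0,0) (formula → 1, table → 0); rule it out.
(d) disagrees with f on (0,0,0) (formula → 1, table → 0); rule it out.
Only (c) survives; checking it on all 8 rows confirms it matches f.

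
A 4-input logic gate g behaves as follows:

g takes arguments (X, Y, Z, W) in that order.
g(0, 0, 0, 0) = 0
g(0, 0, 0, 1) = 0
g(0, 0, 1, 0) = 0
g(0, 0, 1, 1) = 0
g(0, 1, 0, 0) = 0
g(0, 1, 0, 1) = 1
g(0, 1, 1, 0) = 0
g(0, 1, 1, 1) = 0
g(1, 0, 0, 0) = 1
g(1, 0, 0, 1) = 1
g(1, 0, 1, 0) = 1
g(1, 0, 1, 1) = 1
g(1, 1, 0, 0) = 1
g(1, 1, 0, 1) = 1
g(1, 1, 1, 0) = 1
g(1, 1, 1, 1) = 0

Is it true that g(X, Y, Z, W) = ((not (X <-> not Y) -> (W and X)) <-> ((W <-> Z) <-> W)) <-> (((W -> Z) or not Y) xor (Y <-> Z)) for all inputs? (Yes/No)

Check the formula against g row by row:
  X=0, Y=0, Z=0, W=0: formula gives 0, g = 0 ✓
  X=0, Y=0, Z=0, W=1: formula gives 0, g = 0 ✓
  X=0, Y=0, Z=1, W=0: formula gives 0, g = 0 ✓
  X=0, Y=0, Z=1, W=1: formula gives 0, g = 0 ✓
  … (the remaining 12 rows also agree.)
Every row agrees, so the formula is equivalent.

Yes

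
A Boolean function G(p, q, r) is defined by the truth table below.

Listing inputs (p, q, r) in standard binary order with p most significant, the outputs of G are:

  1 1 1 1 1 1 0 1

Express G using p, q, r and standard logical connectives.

G is 0 on exactly one input, (1,1,0), whose minterm is p·q·¬r. So G is the negation of that single conjunction.

G(p, q, r) = ((p · q) · r')'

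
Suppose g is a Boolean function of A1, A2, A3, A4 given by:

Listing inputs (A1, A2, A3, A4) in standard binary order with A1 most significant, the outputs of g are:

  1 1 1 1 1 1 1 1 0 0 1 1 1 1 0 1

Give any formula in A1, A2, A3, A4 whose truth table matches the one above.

g(A1, A2, A3, A4) = NOT (((((A1 AND NOT A2) AND NOT A3) AND NOT A4) OR (((A1 AND NOT A2) AND NOT A3) AND A4)) OR (((A1 AND A2) AND A3) AND NOT A4))

There are just 3 zero rows: (1,0,0,0), (1,0,0,1), (1,1,1,0). Their minterms are A1·¬A2·¬A3·¬A4, A1·¬A2·¬A3·A4, A1·A2·A3·¬A4; the OR of those covers precisely the 0-outputs, and negating it yields g.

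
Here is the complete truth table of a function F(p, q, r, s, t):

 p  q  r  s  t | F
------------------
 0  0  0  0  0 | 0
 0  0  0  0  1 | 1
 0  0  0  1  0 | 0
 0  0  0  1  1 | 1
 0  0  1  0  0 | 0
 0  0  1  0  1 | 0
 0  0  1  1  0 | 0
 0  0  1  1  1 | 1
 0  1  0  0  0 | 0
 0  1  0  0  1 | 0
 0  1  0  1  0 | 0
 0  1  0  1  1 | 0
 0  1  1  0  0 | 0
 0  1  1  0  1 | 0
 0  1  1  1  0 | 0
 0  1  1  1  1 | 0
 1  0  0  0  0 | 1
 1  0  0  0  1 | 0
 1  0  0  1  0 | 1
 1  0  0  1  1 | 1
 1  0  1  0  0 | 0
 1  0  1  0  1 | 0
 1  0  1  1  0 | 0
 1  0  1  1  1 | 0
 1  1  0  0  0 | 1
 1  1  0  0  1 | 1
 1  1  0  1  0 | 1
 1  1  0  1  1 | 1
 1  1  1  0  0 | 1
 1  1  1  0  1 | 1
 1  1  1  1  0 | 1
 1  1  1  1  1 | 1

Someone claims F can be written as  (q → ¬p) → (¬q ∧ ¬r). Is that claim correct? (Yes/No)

No

Check the formula against F row by row:
  p=0, q=0, r=0, s=0, t=0: formula gives 1, but F = 0 ✗
Since they disagree at (0,0,0,0,0), the expression is not a correct formula for F.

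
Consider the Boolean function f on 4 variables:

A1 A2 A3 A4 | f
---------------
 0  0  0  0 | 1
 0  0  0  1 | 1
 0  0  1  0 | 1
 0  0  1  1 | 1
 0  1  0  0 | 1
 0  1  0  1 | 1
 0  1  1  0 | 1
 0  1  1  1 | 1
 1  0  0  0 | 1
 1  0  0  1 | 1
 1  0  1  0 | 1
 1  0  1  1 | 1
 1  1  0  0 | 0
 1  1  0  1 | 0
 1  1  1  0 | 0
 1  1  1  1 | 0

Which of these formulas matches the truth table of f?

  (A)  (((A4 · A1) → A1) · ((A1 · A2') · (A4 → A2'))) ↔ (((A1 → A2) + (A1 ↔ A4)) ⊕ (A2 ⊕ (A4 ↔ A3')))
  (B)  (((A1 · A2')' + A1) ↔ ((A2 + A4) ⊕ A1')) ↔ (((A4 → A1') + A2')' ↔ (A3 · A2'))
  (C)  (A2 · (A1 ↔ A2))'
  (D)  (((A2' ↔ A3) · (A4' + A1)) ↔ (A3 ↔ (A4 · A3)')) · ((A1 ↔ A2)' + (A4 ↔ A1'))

(A) fails at (0,0,0,0): the formula yields 0, f is 1.
(B) fails at (0,0,0,1): the formula yields 0, f is 1.
(D) fails at (0,0,0,0): the formula yields 0, f is 1.
(C) is the remaining candidate, and it agrees with f on all 16 inputs.

C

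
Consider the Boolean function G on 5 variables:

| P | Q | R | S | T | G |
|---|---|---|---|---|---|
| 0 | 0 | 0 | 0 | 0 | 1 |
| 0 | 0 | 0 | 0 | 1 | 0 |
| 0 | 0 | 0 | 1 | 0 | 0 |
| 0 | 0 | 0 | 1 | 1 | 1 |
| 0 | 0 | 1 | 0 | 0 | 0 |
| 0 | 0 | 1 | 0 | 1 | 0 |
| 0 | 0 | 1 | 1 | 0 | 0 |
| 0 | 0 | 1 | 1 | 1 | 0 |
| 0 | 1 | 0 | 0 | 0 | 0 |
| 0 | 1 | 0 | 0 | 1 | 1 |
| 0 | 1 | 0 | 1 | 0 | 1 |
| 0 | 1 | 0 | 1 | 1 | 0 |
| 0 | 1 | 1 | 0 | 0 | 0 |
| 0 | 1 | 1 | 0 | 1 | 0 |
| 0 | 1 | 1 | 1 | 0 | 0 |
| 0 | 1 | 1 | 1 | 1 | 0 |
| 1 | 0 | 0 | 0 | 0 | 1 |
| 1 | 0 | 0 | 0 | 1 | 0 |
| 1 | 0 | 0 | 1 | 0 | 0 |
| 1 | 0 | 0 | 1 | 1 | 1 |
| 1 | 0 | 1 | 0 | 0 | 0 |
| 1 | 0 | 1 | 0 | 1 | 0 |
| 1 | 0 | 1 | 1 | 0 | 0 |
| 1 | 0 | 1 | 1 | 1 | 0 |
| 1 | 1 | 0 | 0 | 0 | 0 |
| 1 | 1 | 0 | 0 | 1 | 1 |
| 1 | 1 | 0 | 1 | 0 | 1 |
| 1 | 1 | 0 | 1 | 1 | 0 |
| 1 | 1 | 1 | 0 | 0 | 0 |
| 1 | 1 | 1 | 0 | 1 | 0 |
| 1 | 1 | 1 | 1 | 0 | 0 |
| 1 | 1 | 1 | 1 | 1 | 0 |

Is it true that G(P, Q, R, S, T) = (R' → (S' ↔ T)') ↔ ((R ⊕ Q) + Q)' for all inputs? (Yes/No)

Check the formula against G row by row:
  P=0, Q=0, R=0, S=0, T=0: formula gives 1, G = 1 ✓
  P=0, Q=0, R=0, S=0, T=1: formula gives 0, G = 0 ✓
  P=0, Q=0, R=0, S=1, T=0: formula gives 0, G = 0 ✓
  P=0, Q=0, R=0, S=1, T=1: formula gives 1, G = 1 ✓
  …and likewise for the remaining 28 rows.
Every row agrees, so the formula is equivalent.

Yes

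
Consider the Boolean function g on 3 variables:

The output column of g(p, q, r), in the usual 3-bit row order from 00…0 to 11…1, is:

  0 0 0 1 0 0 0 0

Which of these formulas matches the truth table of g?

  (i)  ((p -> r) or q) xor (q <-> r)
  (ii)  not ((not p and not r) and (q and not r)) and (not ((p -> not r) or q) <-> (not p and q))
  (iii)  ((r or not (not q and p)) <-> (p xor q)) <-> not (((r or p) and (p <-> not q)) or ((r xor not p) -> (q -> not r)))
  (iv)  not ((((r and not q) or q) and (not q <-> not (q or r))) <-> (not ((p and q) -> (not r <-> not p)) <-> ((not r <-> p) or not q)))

iv

(i) fails at (0,0,1): the formula yields 1, g is 0.
(ii) fails at (0,0,0): the formula yields 1, g is 0.
(iii) fails at (0,0,0): the formula yields 1, g is 0.
Only (iv) survives; checking it on all 8 rows confirms it matches g.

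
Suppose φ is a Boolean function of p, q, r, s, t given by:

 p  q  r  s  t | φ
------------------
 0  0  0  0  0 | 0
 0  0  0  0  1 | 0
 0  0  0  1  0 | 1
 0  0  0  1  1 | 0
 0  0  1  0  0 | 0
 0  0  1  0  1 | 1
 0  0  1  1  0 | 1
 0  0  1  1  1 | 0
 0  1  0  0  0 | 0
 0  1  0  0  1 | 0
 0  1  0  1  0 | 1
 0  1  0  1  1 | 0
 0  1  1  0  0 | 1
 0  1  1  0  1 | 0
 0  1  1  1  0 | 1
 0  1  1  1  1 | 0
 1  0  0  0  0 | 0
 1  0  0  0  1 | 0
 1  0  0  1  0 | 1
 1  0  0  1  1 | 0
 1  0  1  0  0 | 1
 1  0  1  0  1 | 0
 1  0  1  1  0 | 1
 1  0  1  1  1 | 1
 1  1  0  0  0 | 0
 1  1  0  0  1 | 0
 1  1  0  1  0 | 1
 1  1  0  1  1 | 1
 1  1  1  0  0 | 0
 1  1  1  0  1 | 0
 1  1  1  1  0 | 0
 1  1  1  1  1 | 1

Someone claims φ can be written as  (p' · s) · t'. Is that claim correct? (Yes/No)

No

Check the formula against φ row by row:
  p=0, q=0, r=0, s=0, t=0: formula gives 0, φ = 0 ✓
  p=0, q=0, r=0, s=0, t=1: formula gives 0, φ = 0 ✓
  p=0, q=0, r=0, s=1, t=0: formula gives 1, φ = 1 ✓
  p=0, q=0, r=0, s=1, t=1: formula gives 0, φ = 0 ✓
  …
  p=0, q=0, r=1, s=0, t=1: formula gives 0, but φ = 1 ✗
Since they disagree at (0,0,1,0,1), the expression is not a correct formula for φ.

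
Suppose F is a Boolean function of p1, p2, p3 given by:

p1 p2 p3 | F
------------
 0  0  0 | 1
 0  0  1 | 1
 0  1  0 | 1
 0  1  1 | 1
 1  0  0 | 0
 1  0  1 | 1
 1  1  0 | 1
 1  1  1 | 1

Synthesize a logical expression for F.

Only row (1,0,0) gives 0. So F is 1 everywhere except there — the complement of the minterm p1·¬p2·¬p3.

F(p1, p2, p3) = ~((p1 & ~p2) & ~p3)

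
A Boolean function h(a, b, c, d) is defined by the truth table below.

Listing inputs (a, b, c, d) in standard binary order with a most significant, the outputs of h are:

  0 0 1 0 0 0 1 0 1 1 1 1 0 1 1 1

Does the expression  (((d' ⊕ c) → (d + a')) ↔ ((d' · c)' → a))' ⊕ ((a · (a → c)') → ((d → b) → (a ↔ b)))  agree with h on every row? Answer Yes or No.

Check the formula against h row by row:
  a=0, b=0, c=0, d=0: formula gives 0, h = 0 ✓
  a=0, b=0, c=0, d=1: formula gives 0, h = 0 ✓
  a=0, b=0, c=1, d=0: formula gives 1, h = 1 ✓
  a=0, b=0, c=1, d=1: formula gives 0, h = 0 ✓
  … (the remaining 12 rows also agree.)
Every row agrees, so the formula is equivalent.

Yes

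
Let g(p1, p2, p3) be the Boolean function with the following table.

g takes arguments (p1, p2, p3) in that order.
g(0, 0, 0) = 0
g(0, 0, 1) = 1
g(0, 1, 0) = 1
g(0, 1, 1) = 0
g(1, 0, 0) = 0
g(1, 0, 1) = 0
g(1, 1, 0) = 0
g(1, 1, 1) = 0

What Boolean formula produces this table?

g=1 on 2 inputs: (0,0,1), (0,1,0). Reading each as a conjunction of literals (¬p1·¬p2·p3, ¬p1·p2·¬p3) and taking the OR gives the canonical DNF.

g(p1, p2, p3) = ((NOT p1 AND NOT p2) AND p3) OR ((NOT p1 AND p2) AND NOT p3)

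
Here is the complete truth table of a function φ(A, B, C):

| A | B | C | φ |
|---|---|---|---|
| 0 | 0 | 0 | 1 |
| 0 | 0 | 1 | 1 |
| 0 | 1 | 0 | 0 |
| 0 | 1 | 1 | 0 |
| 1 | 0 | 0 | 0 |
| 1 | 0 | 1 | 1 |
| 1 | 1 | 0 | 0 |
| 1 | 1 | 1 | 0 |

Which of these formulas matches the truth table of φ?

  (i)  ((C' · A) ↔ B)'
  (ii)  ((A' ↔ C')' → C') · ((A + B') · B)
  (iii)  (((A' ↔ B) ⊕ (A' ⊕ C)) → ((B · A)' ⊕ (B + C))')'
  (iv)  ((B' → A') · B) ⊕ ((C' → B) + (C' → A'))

(i) fails at (0,0,0): the formula yields 0, φ is 1.
(ii) fails at (0,0,0): the formula yields 0, φ is 1.
(iii) fails at (0,0,1): the formula yields 0, φ is 1.
That leaves (iv). Evaluating it on every row reproduces the table of φ exactly.

iv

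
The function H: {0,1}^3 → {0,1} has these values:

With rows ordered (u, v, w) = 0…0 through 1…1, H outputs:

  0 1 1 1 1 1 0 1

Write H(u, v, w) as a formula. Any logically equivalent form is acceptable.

H is 0 on only 2 rows — (0,0,0), (1,1,0). Writing each as a minterm (¬u·¬v·¬w, u·v·¬w) and OR-ing them characterizes exactly where H=0, so H is the negation of that disjunction.

H(u, v, w) = not (((not u and not v) and not w) or ((u and v) and not w))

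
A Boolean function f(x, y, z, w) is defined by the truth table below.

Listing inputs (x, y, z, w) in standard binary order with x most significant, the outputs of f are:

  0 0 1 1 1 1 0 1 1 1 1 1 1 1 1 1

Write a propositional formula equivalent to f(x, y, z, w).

The 0-rows are (0,0,0,0), (0,0,0,1), (0,1,1,0). Take each as a conjunction (¬x·¬y·¬z·¬w, ¬x·¬y·¬z·w, ¬x·y·z·¬w), form their disjunction, and complement — that gives a formula that is 1 everywhere f is.

f(x, y, z, w) = not (((((not x and not y) and not z) and not w) or (((not x and not y) and not z) and w)) or (((not x and y) and z) and not w))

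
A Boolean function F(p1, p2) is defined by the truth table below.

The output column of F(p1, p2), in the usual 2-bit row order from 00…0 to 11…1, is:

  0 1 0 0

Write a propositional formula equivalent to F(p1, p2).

1 only at (0,1): NOT p1 AND p2.

F(p1, p2) = ~p1 & p2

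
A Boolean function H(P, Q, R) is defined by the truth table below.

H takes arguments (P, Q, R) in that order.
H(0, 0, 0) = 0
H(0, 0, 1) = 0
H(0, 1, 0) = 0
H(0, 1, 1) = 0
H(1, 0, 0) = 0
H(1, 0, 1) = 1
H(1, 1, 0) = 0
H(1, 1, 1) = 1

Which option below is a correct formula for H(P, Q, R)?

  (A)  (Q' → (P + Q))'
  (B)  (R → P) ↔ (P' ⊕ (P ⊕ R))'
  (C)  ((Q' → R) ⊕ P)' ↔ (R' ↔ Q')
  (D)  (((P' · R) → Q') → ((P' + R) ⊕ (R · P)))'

B

(A) fails at (0,0,0): the formula yields 1, H is 0.
(C) fails at (0,0,0): the formula yields 1, H is 0.
(D) fails at (1,0,0): the formula yields 1, H is 0.
Only (B) survives; checking it on all 8 rows confirms it matches H.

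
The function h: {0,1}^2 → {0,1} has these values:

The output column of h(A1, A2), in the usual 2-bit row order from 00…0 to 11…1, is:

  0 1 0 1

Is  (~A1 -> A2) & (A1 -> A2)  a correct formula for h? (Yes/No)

Evaluate (~A1 -> A2) & (A1 -> A2) on each row and compare to h:
  A1=0, A2=0: formula gives 0, h = 0 ✓
  A1=0, A2=1: formula gives 1, h = 1 ✓
  A1=1, A2=0: formula gives 0, h = 0 ✓
  A1=1, A2=1: formula gives 1, h = 1 ✓
No disagreement on any input; they are logically equivalent.

Yes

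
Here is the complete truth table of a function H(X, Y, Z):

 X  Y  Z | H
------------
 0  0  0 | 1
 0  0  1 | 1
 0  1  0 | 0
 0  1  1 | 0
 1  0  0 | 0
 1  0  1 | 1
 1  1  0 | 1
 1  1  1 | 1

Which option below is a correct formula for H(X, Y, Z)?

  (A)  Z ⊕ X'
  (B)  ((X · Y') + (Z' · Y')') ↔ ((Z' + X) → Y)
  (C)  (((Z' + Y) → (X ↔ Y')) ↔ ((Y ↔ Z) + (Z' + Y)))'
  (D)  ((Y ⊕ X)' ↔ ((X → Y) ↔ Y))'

(A) disagrees with H on (0,0,1) (formula → 0, table → 1); rule it out.
(B) disagrees with H on (0,1,0) (formula → 1, table → 0); rule it out.
(D) disagrees with H on (0,1,0) (formula → 1, table → 0); rule it out.
Only (C) survives; checking it on all 8 rows confirms it matches H.

C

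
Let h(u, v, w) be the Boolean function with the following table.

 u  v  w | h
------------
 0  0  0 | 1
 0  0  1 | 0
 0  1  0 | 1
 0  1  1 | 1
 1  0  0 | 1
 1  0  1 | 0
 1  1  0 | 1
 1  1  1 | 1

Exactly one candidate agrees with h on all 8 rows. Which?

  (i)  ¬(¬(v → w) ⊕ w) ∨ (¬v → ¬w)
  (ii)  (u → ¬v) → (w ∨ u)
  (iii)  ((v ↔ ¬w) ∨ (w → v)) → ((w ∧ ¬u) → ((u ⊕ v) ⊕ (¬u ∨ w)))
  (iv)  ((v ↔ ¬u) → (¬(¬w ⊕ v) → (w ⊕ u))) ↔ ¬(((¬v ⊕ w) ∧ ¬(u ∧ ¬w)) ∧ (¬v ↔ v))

(ii): at (0,0,0) it gives 0, but h = 1 — eliminated.
(iii): at (0,0,1) it gives 1, but h = 0 — eliminated.
(iv): at (0,0,1) it gives 1, but h = 0 — eliminated.
Only (i) survives; checking it on all 8 rows confirms it matches h.

i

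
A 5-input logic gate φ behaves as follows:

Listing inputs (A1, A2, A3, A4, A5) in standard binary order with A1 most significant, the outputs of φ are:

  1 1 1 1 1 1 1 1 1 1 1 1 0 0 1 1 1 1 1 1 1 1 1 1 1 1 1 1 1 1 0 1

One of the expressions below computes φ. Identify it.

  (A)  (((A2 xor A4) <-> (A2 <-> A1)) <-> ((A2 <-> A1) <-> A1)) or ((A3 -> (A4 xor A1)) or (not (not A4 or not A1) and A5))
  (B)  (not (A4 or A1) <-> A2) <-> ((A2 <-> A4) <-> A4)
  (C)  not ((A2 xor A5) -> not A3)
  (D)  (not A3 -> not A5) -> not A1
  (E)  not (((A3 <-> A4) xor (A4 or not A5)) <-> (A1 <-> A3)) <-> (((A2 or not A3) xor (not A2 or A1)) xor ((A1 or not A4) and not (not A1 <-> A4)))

(B) disagrees with φ on (0,0,0,1,0) (formula → 0, table → 1); rule it out.
(C) disagrees with φ on (0,0,0,0,0) (formula → 0, table → 1); rule it out.
(D) disagrees with φ on (0,1,1,0,0) (formula → 1, table → 0); rule it out.
(E) disagrees with φ on (0,0,0,0,1) (formula → 0, table → 1); rule it out.
(A) is the remaining candidate, and it agrees with φ on all 32 inputs.

A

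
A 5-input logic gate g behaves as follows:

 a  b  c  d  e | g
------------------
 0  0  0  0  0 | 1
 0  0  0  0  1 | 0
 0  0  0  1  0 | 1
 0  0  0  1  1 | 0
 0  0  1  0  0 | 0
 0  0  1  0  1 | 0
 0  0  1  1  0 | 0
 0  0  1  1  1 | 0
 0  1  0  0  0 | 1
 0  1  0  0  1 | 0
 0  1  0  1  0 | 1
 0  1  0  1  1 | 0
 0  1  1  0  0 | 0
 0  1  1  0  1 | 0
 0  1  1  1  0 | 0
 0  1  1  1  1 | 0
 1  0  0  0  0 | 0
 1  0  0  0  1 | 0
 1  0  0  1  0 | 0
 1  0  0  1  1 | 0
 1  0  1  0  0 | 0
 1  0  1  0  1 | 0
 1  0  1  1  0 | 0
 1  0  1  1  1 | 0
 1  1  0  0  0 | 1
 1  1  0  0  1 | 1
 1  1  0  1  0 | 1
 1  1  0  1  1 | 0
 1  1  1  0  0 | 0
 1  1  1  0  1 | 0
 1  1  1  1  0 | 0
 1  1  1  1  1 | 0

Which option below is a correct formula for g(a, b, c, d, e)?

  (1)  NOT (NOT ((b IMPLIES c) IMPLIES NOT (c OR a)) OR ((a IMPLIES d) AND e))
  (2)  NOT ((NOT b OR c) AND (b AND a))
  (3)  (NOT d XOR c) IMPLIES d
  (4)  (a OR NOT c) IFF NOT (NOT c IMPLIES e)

(2) fails at (0,0,0,0,1): the formula yields 1, g is 0.
(3) fails at (0,0,0,0,0): the formula yields 0, g is 1.
(4) fails at (0,0,1,0,0): the formula yields 1, g is 0.
Only (1) survives; checking it on all 32 rows confirms it matches g.

1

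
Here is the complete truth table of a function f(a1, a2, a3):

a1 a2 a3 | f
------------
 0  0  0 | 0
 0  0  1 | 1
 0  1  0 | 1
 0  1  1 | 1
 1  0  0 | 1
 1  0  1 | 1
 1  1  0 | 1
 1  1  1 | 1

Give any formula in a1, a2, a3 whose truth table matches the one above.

f(a1, a2, a3) = (a1 ∨ a2) ∨ a3

The output is 1 whenever at least one input is 1 — the OR of all inputs.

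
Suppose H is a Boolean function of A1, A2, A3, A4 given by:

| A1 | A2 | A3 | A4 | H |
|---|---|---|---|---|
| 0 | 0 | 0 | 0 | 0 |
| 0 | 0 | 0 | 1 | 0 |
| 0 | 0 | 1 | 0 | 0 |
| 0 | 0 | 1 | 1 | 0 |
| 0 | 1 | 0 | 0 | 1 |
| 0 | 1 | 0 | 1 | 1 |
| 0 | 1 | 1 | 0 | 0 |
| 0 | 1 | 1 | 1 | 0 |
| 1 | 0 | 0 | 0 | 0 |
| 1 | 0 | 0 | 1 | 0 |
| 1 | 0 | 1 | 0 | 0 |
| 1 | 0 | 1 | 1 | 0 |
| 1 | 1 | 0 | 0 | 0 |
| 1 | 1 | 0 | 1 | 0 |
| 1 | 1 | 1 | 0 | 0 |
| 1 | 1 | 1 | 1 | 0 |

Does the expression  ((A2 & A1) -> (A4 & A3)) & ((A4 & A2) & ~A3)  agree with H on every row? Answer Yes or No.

Test each input against both H and the formula:
  A1=0, A2=0, A3=0, A4=0: formula gives 0, H = 0 ✓
  A1=0, A2=0, A3=0, A4=1: formula gives 0, H = 0 ✓
  A1=0, A2=0, A3=1, A4=0: formula gives 0, H = 0 ✓
  A1=0, A2=0, A3=1, A4=1: formula gives 0, H = 0 ✓
  A1=0, A2=1, A3=0, A4=0: formula gives 0, but H = 1 ✗
Row (0,1,0,0) is a counterexample, so the formula is not equivalent to H.

No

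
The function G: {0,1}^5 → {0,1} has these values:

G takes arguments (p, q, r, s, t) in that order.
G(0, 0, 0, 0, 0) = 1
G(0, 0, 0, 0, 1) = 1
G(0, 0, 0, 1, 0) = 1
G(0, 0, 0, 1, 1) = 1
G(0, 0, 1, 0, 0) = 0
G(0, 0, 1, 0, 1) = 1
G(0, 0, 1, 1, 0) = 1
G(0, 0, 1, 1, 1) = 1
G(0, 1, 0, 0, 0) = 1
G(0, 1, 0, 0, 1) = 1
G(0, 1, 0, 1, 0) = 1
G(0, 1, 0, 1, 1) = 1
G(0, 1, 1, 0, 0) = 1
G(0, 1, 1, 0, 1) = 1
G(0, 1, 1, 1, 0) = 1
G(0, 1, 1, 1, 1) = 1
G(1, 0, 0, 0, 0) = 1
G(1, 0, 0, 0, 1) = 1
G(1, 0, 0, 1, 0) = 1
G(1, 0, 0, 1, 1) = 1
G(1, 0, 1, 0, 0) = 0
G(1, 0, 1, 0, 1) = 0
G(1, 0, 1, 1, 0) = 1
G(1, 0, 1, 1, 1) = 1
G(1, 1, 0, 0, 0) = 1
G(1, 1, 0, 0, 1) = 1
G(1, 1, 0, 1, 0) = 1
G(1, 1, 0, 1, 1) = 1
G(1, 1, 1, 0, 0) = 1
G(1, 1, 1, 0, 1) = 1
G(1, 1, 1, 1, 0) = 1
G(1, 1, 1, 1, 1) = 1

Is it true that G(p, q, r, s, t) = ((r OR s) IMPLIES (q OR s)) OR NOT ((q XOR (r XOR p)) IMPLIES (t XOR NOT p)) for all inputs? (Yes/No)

Evaluate ((r OR s) IMPLIES (q OR s)) OR NOT ((q XOR (r XOR p)) IMPLIES (t XOR NOT p)) on each row and compare to G:
  p=0, q=0, r=0, s=0, t=0: formula gives 1, G = 1 ✓
  p=0, q=0, r=0, s=0, t=1: formula gives 1, G = 1 ✓
  p=0, q=0, r=0, s=1, t=0: formula gives 1, G = 1 ✓
  p=0, q=0, r=0, s=1, t=1: formula gives 1, G = 1 ✓
  … (the remaining 28 rows also agree.)
No disagreement on any input; they are logically equivalent.

Yes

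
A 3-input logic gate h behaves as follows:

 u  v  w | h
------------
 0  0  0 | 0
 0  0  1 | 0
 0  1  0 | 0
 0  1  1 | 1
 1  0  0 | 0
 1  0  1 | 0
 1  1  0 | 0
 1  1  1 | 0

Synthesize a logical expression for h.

h(u, v, w) = (¬u ∧ v) ∧ w

h is 1 on exactly one input, (0,1,1), whose minterm is ¬u·v·w. So h is just that conjunction.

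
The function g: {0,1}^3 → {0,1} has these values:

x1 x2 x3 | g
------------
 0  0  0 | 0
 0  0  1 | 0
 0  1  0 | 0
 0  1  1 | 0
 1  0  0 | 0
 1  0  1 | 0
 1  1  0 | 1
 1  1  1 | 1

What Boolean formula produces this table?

Collect the rows where g=1 — (1,1,0), (1,1,1) — and write one minterm per row: x1·x2·¬x3, x1·x2·x3. Their union (logical OR) reproduces the table exactly.

g(x1, x2, x3) = ((x1 and x2) and not x3) or ((x1 and x2) and x3)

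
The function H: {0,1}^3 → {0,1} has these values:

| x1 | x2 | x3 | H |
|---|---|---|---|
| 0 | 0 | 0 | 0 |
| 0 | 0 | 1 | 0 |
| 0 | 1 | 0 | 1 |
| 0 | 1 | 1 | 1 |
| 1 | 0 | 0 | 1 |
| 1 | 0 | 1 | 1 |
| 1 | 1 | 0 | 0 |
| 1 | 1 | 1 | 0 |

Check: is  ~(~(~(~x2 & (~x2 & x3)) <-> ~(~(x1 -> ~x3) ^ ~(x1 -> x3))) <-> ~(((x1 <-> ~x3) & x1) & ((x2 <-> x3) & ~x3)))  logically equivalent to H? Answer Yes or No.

No

Check the formula against H row by row:
  x1=0, x2=0, x3=0: formula gives 1, but H = 0 ✗
A single disagreement suffices: at (0,0,0) they differ, so the formula does not compute H.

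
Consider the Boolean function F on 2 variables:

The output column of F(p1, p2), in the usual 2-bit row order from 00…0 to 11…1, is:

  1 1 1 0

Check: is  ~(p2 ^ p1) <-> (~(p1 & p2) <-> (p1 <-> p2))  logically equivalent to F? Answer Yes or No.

Test each input against both F and the formula:
  p1=0, p2=0: formula gives 1, F = 1 ✓
  p1=0, p2=1: formula gives 1, F = 1 ✓
  p1=1, p2=0: formula gives 1, F = 1 ✓
  p1=1, p2=1: formula gives 0, F = 0 ✓
Every row agrees, so the formula is equivalent.

Yes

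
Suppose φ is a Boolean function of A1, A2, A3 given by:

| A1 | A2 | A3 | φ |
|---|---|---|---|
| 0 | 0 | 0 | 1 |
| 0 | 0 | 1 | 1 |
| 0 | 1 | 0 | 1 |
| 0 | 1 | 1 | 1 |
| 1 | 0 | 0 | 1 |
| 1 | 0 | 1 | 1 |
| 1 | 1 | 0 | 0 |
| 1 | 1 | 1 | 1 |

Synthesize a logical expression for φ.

φ(A1, A2, A3) = ~((A1 & A2) & ~A3)

φ is 0 on exactly one input, (1,1,0), whose minterm is A1·A2·¬A3. So φ is the negation of that single conjunction.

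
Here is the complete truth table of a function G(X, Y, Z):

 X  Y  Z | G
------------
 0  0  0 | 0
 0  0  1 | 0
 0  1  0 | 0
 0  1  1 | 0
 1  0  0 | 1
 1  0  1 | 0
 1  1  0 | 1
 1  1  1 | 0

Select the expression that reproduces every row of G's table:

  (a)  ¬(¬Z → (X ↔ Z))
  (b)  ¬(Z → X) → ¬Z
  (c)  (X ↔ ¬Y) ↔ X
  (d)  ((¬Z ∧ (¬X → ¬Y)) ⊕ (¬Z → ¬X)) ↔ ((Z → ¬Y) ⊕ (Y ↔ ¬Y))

a

(b): at (0,0,0) it gives 1, but G = 0 — eliminated.
(c): at (0,0,0) it gives 1, but G = 0 — eliminated.
(d): at (0,0,1) it gives 1, but G = 0 — eliminated.
That leaves (a). Evaluating it on every row reproduces the table of G exactly.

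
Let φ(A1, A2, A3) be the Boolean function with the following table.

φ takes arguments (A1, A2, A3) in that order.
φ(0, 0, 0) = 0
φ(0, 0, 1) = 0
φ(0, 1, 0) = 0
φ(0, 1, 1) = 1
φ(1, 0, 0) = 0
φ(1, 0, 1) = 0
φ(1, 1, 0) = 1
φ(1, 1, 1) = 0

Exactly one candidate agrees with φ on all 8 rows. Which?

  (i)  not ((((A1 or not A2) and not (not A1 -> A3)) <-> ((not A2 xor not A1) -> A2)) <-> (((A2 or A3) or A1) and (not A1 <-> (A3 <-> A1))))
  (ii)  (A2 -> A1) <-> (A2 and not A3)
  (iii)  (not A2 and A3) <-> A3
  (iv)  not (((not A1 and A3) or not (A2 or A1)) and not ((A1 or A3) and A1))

ii

(i): at (0,0,0) it gives 1, but φ = 0 — eliminated.
(iii): at (0,0,0) it gives 1, but φ = 0 — eliminated.
(iv): at (0,1,0) it gives 1, but φ = 0 — eliminated.
That leaves (ii). Evaluating it on every row reproduces the table of φ exactly.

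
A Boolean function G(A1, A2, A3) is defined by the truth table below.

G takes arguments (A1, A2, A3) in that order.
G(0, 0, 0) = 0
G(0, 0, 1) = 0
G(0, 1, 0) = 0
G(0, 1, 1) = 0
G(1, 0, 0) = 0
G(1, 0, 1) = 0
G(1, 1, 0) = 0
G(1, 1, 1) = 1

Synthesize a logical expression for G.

Only row (1,1,1) gives 1. That row's minterm A1·A2·A3 is G directly.

G(A1, A2, A3) = (A1 · A2) · A3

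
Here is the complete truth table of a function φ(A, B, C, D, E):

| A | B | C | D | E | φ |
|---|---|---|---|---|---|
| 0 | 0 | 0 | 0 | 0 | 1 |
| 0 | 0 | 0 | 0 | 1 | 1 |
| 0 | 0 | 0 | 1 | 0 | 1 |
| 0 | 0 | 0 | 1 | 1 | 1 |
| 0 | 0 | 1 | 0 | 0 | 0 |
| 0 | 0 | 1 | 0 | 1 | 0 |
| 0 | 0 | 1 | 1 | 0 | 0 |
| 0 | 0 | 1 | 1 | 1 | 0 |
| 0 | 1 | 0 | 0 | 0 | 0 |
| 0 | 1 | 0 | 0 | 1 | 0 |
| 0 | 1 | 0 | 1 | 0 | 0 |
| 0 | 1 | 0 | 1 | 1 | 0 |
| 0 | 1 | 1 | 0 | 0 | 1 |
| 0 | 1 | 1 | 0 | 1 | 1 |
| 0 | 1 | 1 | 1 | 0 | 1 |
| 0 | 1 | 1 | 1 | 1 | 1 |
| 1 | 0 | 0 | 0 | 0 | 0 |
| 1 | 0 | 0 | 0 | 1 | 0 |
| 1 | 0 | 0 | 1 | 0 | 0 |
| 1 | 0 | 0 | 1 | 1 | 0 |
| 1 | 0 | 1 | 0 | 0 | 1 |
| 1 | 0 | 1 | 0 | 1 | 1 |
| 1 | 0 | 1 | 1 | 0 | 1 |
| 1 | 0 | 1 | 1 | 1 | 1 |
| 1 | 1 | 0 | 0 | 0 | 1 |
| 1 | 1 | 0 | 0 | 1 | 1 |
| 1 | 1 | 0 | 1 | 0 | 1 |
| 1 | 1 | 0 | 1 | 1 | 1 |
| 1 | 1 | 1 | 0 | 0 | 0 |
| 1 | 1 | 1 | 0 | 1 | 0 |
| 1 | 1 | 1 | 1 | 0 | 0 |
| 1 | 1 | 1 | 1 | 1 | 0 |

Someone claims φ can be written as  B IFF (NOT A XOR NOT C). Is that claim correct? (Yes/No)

Yes

Check the formula against φ row by row:
  A=0, B=0, C=0, D=0, E=0: formula gives 1, φ = 1 ✓
  A=0, B=0, C=0, D=0, E=1: formula gives 1, φ = 1 ✓
  A=0, B=0, C=0, D=1, E=0: formula gives 1, φ = 1 ✓
  A=0, B=0, C=0, D=1, E=1: formula gives 1, φ = 1 ✓
  …and likewise for the remaining 28 rows.
All 32 rows match — the expression computes φ exactly.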